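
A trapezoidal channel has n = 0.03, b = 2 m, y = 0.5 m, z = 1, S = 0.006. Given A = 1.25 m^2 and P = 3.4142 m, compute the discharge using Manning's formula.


R = A/P = 1.25/3.4142 = 0.366118
Q = (1/0.03) * 1.25 * 0.366118^(2/3) * 0.006^0.5

1.6518 m^3/s


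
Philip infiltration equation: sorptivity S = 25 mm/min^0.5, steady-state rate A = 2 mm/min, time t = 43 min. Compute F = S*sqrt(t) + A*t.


F = S*sqrt(t) + A*t
F = 25*sqrt(43) + 2*43
F = 25*6.557439 + 86

249.9360 mm


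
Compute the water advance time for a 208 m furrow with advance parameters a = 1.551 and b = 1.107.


t = (L/a)^(1/b)
t = (208/1.551)^(1/1.107)
t = 134.107028^(1/1.107)

83.5251 min


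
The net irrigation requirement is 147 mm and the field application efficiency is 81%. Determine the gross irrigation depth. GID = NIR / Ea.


Ea = 81% = 0.81
GID = NIR / Ea = 147 / 0.81 = 181.4815 mm

181.4815 mm


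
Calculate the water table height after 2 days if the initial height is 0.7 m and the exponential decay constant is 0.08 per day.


m = m0 * exp(-k*t)
m = 0.7 * exp(-0.08 * 2)
m = 0.7 * exp(-0.1600)

0.5965 m


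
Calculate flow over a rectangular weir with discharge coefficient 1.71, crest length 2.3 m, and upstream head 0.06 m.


Q = C * L * H^(3/2) = 1.71 * 2.3 * 0.06^1.5 = 1.71 * 2.3 * 0.014697

0.0578 m^3/s


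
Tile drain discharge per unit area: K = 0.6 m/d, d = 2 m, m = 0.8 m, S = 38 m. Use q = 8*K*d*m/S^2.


q = 8*K*d*m/S^2
q = 8*0.6*2*0.8/38^2
q = 7.6800 / 1444

0.0053 m/d


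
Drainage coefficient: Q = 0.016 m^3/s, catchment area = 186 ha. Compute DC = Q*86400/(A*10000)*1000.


DC = Q * 86400 / (A * 10000) * 1000
DC = 0.016 * 86400 / (186 * 10000) * 1000
DC = 1382400.0000 / 1860000

0.7432 mm/day


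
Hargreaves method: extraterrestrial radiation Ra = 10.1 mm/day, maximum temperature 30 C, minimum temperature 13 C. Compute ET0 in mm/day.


Tmean = (Tmax + Tmin)/2 = (30 + 13)/2 = 21.5
ET0 = 0.0023 * 10.1 * (21.5 + 17.8) * sqrt(30 - 13)
ET0 = 0.0023 * 10.1 * 39.3 * 4.123106

3.7641 mm/day


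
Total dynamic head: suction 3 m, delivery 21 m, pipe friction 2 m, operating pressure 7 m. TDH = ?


TDH = Hs + Hd + hf + Hp = 3 + 21 + 2 + 7 = 33

33 m


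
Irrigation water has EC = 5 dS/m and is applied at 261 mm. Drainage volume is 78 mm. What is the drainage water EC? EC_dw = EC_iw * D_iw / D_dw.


EC_dw = EC_iw * D_iw / D_dw
EC_dw = 5 * 261 / 78
EC_dw = 1305 / 78

16.7308 dS/m


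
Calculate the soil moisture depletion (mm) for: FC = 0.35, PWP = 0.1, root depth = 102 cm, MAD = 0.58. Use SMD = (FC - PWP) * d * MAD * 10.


SMD = (FC - PWP) * d * MAD * 10
SMD = (0.35 - 0.1) * 102 * 0.58 * 10
SMD = 0.2500 * 102 * 0.58 * 10

147.9000 mm


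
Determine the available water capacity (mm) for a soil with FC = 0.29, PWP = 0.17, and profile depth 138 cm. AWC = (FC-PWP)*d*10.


AWC = (FC - PWP) * d * 10
AWC = (0.29 - 0.17) * 138 * 10
AWC = 0.1200 * 138 * 10

165.6000 mm


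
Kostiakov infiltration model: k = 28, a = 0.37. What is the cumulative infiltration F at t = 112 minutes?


F = k * t^a = 28 * 112^0.37
F = 28 * 5.730740

160.4607 mm


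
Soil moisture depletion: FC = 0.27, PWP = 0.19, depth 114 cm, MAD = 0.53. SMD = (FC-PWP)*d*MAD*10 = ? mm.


SMD = (FC - PWP) * d * MAD * 10
SMD = (0.27 - 0.19) * 114 * 0.53 * 10
SMD = 0.0800 * 114 * 0.53 * 10

48.3360 mm


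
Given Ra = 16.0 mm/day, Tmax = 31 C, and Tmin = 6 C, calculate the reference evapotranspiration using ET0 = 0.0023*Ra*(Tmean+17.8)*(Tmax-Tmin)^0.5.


Tmean = (Tmax + Tmin)/2 = (31 + 6)/2 = 18.5
ET0 = 0.0023 * 16.0 * (18.5 + 17.8) * sqrt(31 - 6)
ET0 = 0.0023 * 16.0 * 36.3 * 5.000000

6.6792 mm/day


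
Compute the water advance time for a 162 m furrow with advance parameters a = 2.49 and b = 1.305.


t = (L/a)^(1/b)
t = (162/2.49)^(1/1.305)
t = 65.060241^(1/1.305)

24.5196 min


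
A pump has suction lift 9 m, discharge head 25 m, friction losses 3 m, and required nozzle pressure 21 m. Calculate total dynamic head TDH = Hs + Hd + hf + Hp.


TDH = Hs + Hd + hf + Hp = 9 + 25 + 3 + 21 = 58

58 m


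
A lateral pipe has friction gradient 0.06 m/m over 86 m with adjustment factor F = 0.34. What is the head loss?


hf = J * L * F = 0.06 * 86 * 0.34 = 1.7544 m

1.7544 m


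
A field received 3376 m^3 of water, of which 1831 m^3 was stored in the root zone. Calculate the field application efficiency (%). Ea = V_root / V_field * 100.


Ea = V_root / V_field * 100 = 1831 / 3376 * 100 = 54.2358%

54.2358 %


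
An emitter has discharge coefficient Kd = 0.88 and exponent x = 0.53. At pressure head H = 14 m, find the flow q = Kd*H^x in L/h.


q = Kd * H^x = 0.88 * 14^0.53 = 0.88 * 4.049933

3.5639 L/h


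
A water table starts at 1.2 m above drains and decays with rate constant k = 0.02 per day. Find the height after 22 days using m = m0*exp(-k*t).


m = m0 * exp(-k*t)
m = 1.2 * exp(-0.02 * 22)
m = 1.2 * exp(-0.4400)

0.7728 m


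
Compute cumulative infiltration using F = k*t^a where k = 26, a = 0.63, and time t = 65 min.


F = k * t^a = 26 * 65^0.63
F = 26 * 13.871883

360.6690 mm


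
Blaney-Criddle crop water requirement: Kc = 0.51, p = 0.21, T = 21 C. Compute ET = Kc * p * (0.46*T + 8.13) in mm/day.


ET = Kc * p * (0.46*T + 8.13)
ET = 0.51 * 0.21 * (0.46*21 + 8.13)
ET = 0.51 * 0.21 * 17.7900

1.9053 mm/day


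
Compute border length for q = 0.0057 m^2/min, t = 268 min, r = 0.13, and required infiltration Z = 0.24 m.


L = q*t/((1+r)*Z)
L = 0.0057*268/((1+0.13)*0.24)
L = 1.5276/0.2712

5.6327 m


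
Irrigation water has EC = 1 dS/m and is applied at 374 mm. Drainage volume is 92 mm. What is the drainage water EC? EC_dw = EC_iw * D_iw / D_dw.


EC_dw = EC_iw * D_iw / D_dw
EC_dw = 1 * 374 / 92
EC_dw = 374 / 92

4.0652 dS/m


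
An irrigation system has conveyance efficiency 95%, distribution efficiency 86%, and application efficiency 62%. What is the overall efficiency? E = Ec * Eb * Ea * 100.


Ec = 0.95, Eb = 0.86, Ea = 0.62
E = 0.95 * 0.86 * 0.62 * 100 = 50.6540%

50.6540 %


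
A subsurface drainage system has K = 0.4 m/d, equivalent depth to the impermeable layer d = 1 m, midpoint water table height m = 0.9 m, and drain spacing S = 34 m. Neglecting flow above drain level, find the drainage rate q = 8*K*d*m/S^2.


q = 8*K*d*m/S^2
q = 8*0.4*1*0.9/34^2
q = 2.8800 / 1156

0.0025 m/d


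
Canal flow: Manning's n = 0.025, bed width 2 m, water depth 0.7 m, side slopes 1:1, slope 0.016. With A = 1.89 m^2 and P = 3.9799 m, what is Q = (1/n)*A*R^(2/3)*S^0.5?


R = A/P = 1.89/3.9799 = 0.474886
Q = (1/0.025) * 1.89 * 0.474886^(2/3) * 0.016^0.5

5.8207 m^3/s


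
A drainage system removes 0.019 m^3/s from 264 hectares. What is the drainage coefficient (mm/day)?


DC = Q * 86400 / (A * 10000) * 1000
DC = 0.019 * 86400 / (264 * 10000) * 1000
DC = 1641600.0000 / 2640000

0.6218 mm/day


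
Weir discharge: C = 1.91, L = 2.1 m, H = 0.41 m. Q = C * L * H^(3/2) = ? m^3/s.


Q = C * L * H^(3/2) = 1.91 * 2.1 * 0.41^1.5 = 1.91 * 2.1 * 0.262528

1.0530 m^3/s


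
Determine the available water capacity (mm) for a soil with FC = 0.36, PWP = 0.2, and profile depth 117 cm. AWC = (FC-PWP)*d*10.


AWC = (FC - PWP) * d * 10
AWC = (0.36 - 0.2) * 117 * 10
AWC = 0.1600 * 117 * 10

187.2000 mm


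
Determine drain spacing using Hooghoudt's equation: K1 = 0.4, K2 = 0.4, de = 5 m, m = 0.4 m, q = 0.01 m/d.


S^2 = 8*K2*de*m/q + 4*K1*m^2/q
S^2 = 8*0.4*5*0.4/0.01 + 4*0.4*0.4^2/0.01
S = sqrt(665.6000)

25.7992 m


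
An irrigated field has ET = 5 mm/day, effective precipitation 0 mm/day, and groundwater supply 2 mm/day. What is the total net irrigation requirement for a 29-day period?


Daily deficit = ET - Pe - GW = 5 - 0 - 2 = 3 mm/day
NIR = 3 * 29 = 87 mm

87.0000 mm


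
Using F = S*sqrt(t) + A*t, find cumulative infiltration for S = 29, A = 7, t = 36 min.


F = S*sqrt(t) + A*t
F = 29*sqrt(36) + 7*36
F = 29*6.000000 + 252

426.0000 mm


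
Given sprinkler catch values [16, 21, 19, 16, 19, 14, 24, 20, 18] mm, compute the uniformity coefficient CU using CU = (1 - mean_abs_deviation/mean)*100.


mean = 18.555556 mm
MAD = 2.271605 mm
CU = (1 - 2.271605/18.555556)*100

87.7578 %


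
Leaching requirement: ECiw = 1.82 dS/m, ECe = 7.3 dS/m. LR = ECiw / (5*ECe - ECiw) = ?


LR = ECiw / (5*ECe - ECiw)
LR = 1.82 / (5*7.3 - 1.82)
LR = 1.82 / 34.6800

0.0525


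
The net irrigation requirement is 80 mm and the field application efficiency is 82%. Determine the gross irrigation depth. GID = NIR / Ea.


Ea = 82% = 0.82
GID = NIR / Ea = 80 / 0.82 = 97.5610 mm

97.5610 mm


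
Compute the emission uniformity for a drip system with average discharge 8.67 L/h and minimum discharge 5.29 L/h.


EU = (q_min/q_avg)*100 = (5.29/8.67)*100 = 61.0150%

61.0150 %


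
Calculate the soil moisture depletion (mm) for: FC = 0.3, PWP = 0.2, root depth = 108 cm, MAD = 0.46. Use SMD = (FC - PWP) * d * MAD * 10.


SMD = (FC - PWP) * d * MAD * 10
SMD = (0.3 - 0.2) * 108 * 0.46 * 10
SMD = 0.1000 * 108 * 0.46 * 10

49.6800 mm


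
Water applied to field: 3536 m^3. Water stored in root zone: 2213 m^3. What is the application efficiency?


Ea = V_root / V_field * 100 = 2213 / 3536 * 100 = 62.5848%

62.5848 %


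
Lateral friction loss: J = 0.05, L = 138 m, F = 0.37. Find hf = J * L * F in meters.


hf = J * L * F = 0.05 * 138 * 0.37 = 2.5530 m

2.5530 m


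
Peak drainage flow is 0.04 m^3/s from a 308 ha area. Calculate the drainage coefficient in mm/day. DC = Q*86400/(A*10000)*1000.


DC = Q * 86400 / (A * 10000) * 1000
DC = 0.04 * 86400 / (308 * 10000) * 1000
DC = 3456000.0000 / 3080000

1.1221 mm/day


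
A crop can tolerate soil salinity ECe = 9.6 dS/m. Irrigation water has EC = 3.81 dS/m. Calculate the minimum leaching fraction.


LR = ECiw / (5*ECe - ECiw)
LR = 3.81 / (5*9.6 - 3.81)
LR = 3.81 / 44.1900

0.0862


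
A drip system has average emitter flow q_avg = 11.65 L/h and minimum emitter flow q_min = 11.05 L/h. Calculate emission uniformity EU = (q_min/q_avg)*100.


EU = (q_min/q_avg)*100 = (11.05/11.65)*100 = 94.8498%

94.8498 %


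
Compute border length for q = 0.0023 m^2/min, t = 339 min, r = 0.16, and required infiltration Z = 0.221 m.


L = q*t/((1+r)*Z)
L = 0.0023*339/((1+0.16)*0.221)
L = 0.7797/0.25636

3.0414 m


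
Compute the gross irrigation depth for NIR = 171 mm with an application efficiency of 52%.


Ea = 52% = 0.52
GID = NIR / Ea = 171 / 0.52 = 328.8462 mm

328.8462 mm


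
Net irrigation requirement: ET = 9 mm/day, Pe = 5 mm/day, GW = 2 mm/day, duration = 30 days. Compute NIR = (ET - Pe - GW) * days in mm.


Daily deficit = ET - Pe - GW = 9 - 5 - 2 = 2 mm/day
NIR = 2 * 30 = 60 mm

60.0000 mm


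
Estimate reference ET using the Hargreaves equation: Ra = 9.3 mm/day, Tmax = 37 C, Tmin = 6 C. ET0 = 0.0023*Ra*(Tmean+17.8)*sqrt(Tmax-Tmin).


Tmean = (Tmax + Tmin)/2 = (37 + 6)/2 = 21.5
ET0 = 0.0023 * 9.3 * (21.5 + 17.8) * sqrt(37 - 6)
ET0 = 0.0023 * 9.3 * 39.3 * 5.567764

4.6804 mm/day


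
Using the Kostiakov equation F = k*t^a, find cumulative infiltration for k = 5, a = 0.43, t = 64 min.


F = k * t^a = 5 * 64^0.43
F = 5 * 5.979397

29.8970 mm


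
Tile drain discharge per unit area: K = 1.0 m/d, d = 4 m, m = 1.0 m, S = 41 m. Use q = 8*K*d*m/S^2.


q = 8*K*d*m/S^2
q = 8*1.0*4*1.0/41^2
q = 32.0000 / 1681

0.0190 m/d


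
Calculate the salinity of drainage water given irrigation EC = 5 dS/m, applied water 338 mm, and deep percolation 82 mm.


EC_dw = EC_iw * D_iw / D_dw
EC_dw = 5 * 338 / 82
EC_dw = 1690 / 82

20.6098 dS/m


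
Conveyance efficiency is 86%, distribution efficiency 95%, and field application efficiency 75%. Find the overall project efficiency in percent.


Ec = 0.86, Eb = 0.95, Ea = 0.75
E = 0.86 * 0.95 * 0.75 * 100 = 61.2750%

61.2750 %


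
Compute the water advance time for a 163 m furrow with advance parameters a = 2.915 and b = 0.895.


t = (L/a)^(1/b)
t = (163/2.915)^(1/0.895)
t = 55.917667^(1/0.895)

89.6538 min


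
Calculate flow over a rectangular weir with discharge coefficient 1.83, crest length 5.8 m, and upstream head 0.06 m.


Q = C * L * H^(3/2) = 1.83 * 5.8 * 0.06^1.5 = 1.83 * 5.8 * 0.014697

0.1560 m^3/s


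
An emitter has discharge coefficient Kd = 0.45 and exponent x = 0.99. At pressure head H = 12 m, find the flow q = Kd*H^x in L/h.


q = Kd * H^x = 0.45 * 12^0.99 = 0.45 * 11.705486

5.2675 L/h


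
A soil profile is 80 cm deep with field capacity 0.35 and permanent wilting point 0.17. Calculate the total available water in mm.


AWC = (FC - PWP) * d * 10
AWC = (0.35 - 0.17) * 80 * 10
AWC = 0.1800 * 80 * 10

144.0000 mm


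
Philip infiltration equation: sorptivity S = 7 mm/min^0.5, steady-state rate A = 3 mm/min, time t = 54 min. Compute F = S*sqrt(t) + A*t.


F = S*sqrt(t) + A*t
F = 7*sqrt(54) + 3*54
F = 7*7.348469 + 162

213.4393 mm


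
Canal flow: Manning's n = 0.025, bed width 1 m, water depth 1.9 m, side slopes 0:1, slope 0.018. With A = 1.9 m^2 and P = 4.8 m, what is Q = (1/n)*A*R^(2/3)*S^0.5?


R = A/P = 1.9/4.8 = 0.395833
Q = (1/0.025) * 1.9 * 0.395833^(2/3) * 0.018^0.5

5.4970 m^3/s


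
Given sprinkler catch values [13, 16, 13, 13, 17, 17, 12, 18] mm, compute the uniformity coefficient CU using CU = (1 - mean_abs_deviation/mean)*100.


mean = 14.875000 mm
MAD = 2.125000 mm
CU = (1 - 2.125000/14.875000)*100

85.7143 %


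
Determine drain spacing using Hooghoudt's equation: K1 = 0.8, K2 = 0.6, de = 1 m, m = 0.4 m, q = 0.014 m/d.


S^2 = 8*K2*de*m/q + 4*K1*m^2/q
S^2 = 8*0.6*1*0.4/0.014 + 4*0.8*0.4^2/0.014
S = sqrt(173.7143)

13.1801 m


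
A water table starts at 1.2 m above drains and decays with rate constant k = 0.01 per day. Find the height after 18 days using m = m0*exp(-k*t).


m = m0 * exp(-k*t)
m = 1.2 * exp(-0.01 * 18)
m = 1.2 * exp(-0.1800)

1.0023 m


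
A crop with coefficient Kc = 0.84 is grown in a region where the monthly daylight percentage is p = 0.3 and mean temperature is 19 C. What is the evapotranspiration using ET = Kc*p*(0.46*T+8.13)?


ET = Kc * p * (0.46*T + 8.13)
ET = 0.84 * 0.3 * (0.46*19 + 8.13)
ET = 0.84 * 0.3 * 16.8700

4.2512 mm/day


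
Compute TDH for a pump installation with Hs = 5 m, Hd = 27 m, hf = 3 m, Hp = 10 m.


TDH = Hs + Hd + hf + Hp = 5 + 27 + 3 + 10 = 45

45 m


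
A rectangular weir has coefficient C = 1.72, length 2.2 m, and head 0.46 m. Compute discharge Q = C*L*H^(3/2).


Q = C * L * H^(3/2) = 1.72 * 2.2 * 0.46^1.5 = 1.72 * 2.2 * 0.311987

1.1806 m^3/s


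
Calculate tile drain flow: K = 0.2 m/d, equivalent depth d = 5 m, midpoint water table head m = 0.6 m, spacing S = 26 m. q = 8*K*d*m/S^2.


q = 8*K*d*m/S^2
q = 8*0.2*5*0.6/26^2
q = 4.8000 / 676

0.0071 m/d


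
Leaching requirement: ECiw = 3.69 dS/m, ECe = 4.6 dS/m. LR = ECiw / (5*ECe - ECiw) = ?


LR = ECiw / (5*ECe - ECiw)
LR = 3.69 / (5*4.6 - 3.69)
LR = 3.69 / 19.3100

0.1911


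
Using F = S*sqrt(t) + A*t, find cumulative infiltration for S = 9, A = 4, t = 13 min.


F = S*sqrt(t) + A*t
F = 9*sqrt(13) + 4*13
F = 9*3.605551 + 52

84.4500 mm


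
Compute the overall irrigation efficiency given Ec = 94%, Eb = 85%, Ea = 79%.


Ec = 0.94, Eb = 0.85, Ea = 0.79
E = 0.94 * 0.85 * 0.79 * 100 = 63.1210%

63.1210 %


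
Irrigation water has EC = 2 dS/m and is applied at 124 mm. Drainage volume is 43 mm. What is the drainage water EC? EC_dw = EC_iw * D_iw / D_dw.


EC_dw = EC_iw * D_iw / D_dw
EC_dw = 2 * 124 / 43
EC_dw = 248 / 43

5.7674 dS/m


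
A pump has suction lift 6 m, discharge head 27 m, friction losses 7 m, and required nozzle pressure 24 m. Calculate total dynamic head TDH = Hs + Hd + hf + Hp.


TDH = Hs + Hd + hf + Hp = 6 + 27 + 7 + 24 = 64

64 m


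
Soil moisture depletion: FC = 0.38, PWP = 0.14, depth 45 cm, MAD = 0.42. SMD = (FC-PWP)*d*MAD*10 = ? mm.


SMD = (FC - PWP) * d * MAD * 10
SMD = (0.38 - 0.14) * 45 * 0.42 * 10
SMD = 0.2400 * 45 * 0.42 * 10

45.3600 mm


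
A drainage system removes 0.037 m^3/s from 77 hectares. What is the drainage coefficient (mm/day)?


DC = Q * 86400 / (A * 10000) * 1000
DC = 0.037 * 86400 / (77 * 10000) * 1000
DC = 3196800.0000 / 770000

4.1517 mm/day


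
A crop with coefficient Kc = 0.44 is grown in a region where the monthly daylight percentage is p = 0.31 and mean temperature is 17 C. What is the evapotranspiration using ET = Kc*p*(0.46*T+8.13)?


ET = Kc * p * (0.46*T + 8.13)
ET = 0.44 * 0.31 * (0.46*17 + 8.13)
ET = 0.44 * 0.31 * 15.9500

2.1756 mm/day


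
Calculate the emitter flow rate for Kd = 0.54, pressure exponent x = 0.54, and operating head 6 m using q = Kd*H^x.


q = Kd * H^x = 0.54 * 6^0.54 = 0.54 * 2.631490

1.4210 L/h


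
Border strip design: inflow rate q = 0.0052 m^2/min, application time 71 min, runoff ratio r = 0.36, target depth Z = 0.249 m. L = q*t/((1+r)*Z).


L = q*t/((1+r)*Z)
L = 0.0052*71/((1+0.36)*0.249)
L = 0.3692/0.33864

1.0902 m


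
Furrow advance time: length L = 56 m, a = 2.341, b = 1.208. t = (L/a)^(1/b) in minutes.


t = (L/a)^(1/b)
t = (56/2.341)^(1/1.208)
t = 23.921401^(1/1.208)

13.8478 min


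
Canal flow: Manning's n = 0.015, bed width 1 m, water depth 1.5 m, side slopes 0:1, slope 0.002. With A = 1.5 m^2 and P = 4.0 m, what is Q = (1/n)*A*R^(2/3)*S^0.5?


R = A/P = 1.5/4.0 = 0.375000
Q = (1/0.015) * 1.5 * 0.375000^(2/3) * 0.002^0.5

2.3256 m^3/s


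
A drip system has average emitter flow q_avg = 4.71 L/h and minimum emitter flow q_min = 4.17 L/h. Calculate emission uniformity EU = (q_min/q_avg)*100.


EU = (q_min/q_avg)*100 = (4.17/4.71)*100 = 88.5350%

88.5350 %


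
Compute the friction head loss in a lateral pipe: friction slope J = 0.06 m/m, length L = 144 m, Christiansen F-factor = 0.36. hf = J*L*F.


hf = J * L * F = 0.06 * 144 * 0.36 = 3.1104 m

3.1104 m


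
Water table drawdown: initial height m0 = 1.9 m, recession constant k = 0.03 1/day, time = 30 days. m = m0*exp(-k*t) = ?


m = m0 * exp(-k*t)
m = 1.9 * exp(-0.03 * 30)
m = 1.9 * exp(-0.9000)

0.7725 m


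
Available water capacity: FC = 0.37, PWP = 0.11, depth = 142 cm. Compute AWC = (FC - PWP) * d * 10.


AWC = (FC - PWP) * d * 10
AWC = (0.37 - 0.11) * 142 * 10
AWC = 0.2600 * 142 * 10

369.2000 mm


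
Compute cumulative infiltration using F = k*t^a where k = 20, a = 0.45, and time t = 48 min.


F = k * t^a = 20 * 48^0.45
F = 20 * 5.708980

114.1796 mm


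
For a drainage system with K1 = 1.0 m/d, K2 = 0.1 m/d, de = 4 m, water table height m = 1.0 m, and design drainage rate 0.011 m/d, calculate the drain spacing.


S^2 = 8*K2*de*m/q + 4*K1*m^2/q
S^2 = 8*0.1*4*1.0/0.011 + 4*1.0*1.0^2/0.011
S = sqrt(654.5455)

25.5841 m


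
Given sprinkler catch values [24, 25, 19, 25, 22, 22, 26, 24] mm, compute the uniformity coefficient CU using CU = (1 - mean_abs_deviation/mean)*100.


mean = 23.375000 mm
MAD = 1.781250 mm
CU = (1 - 1.781250/23.375000)*100

92.3797 %


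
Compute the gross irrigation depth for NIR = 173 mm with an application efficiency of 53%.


Ea = 53% = 0.53
GID = NIR / Ea = 173 / 0.53 = 326.4151 mm

326.4151 mm


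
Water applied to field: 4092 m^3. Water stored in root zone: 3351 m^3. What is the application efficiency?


Ea = V_root / V_field * 100 = 3351 / 4092 * 100 = 81.8915%

81.8915 %


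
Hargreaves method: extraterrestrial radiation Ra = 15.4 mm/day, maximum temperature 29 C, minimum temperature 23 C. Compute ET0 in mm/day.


Tmean = (Tmax + Tmin)/2 = (29 + 23)/2 = 26.0
ET0 = 0.0023 * 15.4 * (26.0 + 17.8) * sqrt(29 - 23)
ET0 = 0.0023 * 15.4 * 43.8 * 2.449490

3.8001 mm/day


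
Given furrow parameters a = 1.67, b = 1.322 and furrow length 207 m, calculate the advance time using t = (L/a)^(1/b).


t = (L/a)^(1/b)
t = (207/1.67)^(1/1.322)
t = 123.952096^(1/1.322)

38.3177 min


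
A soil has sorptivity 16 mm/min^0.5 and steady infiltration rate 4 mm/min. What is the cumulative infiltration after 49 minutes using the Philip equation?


F = S*sqrt(t) + A*t
F = 16*sqrt(49) + 4*49
F = 16*7.000000 + 196

308.0000 mm


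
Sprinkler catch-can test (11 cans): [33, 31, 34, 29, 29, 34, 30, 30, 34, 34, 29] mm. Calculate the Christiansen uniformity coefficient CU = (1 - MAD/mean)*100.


mean = 31.545455 mm
MAD = 2.049587 mm
CU = (1 - 2.049587/31.545455)*100

93.5028 %


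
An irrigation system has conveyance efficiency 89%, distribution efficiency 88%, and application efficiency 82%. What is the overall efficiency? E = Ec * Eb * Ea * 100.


Ec = 0.89, Eb = 0.88, Ea = 0.82
E = 0.89 * 0.88 * 0.82 * 100 = 64.2224%

64.2224 %


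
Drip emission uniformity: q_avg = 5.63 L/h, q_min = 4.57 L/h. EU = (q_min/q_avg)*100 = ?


EU = (q_min/q_avg)*100 = (4.57/5.63)*100 = 81.1723%

81.1723 %


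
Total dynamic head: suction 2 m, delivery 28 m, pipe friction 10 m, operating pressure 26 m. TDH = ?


TDH = Hs + Hd + hf + Hp = 2 + 28 + 10 + 26 = 66

66 m


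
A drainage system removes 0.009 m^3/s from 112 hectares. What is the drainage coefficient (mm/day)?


DC = Q * 86400 / (A * 10000) * 1000
DC = 0.009 * 86400 / (112 * 10000) * 1000
DC = 777600.0000 / 1120000

0.6943 mm/day


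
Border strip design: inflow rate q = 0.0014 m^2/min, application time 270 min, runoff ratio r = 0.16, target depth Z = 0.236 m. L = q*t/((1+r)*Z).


L = q*t/((1+r)*Z)
L = 0.0014*270/((1+0.16)*0.236)
L = 0.378/0.27376

1.3808 m


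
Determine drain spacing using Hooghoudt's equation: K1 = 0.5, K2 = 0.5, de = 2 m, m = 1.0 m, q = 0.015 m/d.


S^2 = 8*K2*de*m/q + 4*K1*m^2/q
S^2 = 8*0.5*2*1.0/0.015 + 4*0.5*1.0^2/0.015
S = sqrt(666.6667)

25.8199 m


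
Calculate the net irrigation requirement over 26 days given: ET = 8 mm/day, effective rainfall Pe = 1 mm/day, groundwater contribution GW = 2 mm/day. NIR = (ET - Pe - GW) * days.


Daily deficit = ET - Pe - GW = 8 - 1 - 2 = 5 mm/day
NIR = 5 * 26 = 130 mm

130.0000 mm


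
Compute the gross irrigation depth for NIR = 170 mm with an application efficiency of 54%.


Ea = 54% = 0.54
GID = NIR / Ea = 170 / 0.54 = 314.8148 mm

314.8148 mm


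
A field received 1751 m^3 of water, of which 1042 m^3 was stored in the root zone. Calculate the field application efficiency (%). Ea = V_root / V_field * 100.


Ea = V_root / V_field * 100 = 1042 / 1751 * 100 = 59.5089%

59.5089 %


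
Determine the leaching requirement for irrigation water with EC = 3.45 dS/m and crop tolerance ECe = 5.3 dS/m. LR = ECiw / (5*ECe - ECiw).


LR = ECiw / (5*ECe - ECiw)
LR = 3.45 / (5*5.3 - 3.45)
LR = 3.45 / 23.0500

0.1497


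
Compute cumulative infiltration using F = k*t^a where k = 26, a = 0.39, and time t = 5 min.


F = k * t^a = 26 * 5^0.39
F = 26 * 1.873261

48.7048 mm


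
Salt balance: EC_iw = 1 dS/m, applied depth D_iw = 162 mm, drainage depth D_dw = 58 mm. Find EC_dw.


EC_dw = EC_iw * D_iw / D_dw
EC_dw = 1 * 162 / 58
EC_dw = 162 / 58

2.7931 dS/m


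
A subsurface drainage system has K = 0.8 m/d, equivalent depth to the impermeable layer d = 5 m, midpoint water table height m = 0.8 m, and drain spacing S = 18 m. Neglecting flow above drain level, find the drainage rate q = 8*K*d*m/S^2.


q = 8*K*d*m/S^2
q = 8*0.8*5*0.8/18^2
q = 25.6000 / 324

0.0790 m/d


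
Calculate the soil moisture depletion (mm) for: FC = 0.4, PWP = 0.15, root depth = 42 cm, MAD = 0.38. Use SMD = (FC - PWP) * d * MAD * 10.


SMD = (FC - PWP) * d * MAD * 10
SMD = (0.4 - 0.15) * 42 * 0.38 * 10
SMD = 0.2500 * 42 * 0.38 * 10

39.9000 mm


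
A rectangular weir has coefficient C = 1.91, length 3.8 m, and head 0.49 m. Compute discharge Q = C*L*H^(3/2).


Q = C * L * H^(3/2) = 1.91 * 3.8 * 0.49^1.5 = 1.91 * 3.8 * 0.343000

2.4895 m^3/s


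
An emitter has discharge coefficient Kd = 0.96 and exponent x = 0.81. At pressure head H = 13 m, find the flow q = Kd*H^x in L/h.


q = Kd * H^x = 0.96 * 13^0.81 = 0.96 * 7.985353

7.6659 L/h


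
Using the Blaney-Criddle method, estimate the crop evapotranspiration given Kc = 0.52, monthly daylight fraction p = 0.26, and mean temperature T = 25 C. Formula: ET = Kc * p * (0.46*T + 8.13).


ET = Kc * p * (0.46*T + 8.13)
ET = 0.52 * 0.26 * (0.46*25 + 8.13)
ET = 0.52 * 0.26 * 19.6300

2.6540 mm/day


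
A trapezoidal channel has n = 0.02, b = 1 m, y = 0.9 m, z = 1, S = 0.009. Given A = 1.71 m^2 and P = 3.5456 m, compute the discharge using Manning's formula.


R = A/P = 1.71/3.5456 = 0.482288
Q = (1/0.02) * 1.71 * 0.482288^(2/3) * 0.009^0.5

4.9884 m^3/s


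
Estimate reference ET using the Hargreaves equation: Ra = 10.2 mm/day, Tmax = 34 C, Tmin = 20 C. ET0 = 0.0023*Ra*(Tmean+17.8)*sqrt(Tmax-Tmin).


Tmean = (Tmax + Tmin)/2 = (34 + 20)/2 = 27.0
ET0 = 0.0023 * 10.2 * (27.0 + 17.8) * sqrt(34 - 20)
ET0 = 0.0023 * 10.2 * 44.8 * 3.741657

3.9325 mm/day


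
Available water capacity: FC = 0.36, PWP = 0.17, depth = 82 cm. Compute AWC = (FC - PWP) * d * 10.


AWC = (FC - PWP) * d * 10
AWC = (0.36 - 0.17) * 82 * 10
AWC = 0.1900 * 82 * 10

155.8000 mm


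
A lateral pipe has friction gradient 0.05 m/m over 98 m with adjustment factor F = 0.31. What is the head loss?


hf = J * L * F = 0.05 * 98 * 0.31 = 1.5190 m

1.5190 m


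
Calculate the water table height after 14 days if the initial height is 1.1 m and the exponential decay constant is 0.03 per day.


m = m0 * exp(-k*t)
m = 1.1 * exp(-0.03 * 14)
m = 1.1 * exp(-0.4200)

0.7228 m


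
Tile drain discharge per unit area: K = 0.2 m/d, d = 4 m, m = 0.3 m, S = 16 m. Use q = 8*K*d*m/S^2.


q = 8*K*d*m/S^2
q = 8*0.2*4*0.3/16^2
q = 1.9200 / 256

0.0075 m/d


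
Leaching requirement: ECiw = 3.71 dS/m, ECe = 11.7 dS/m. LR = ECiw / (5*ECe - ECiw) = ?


LR = ECiw / (5*ECe - ECiw)
LR = 3.71 / (5*11.7 - 3.71)
LR = 3.71 / 54.7900

0.0677


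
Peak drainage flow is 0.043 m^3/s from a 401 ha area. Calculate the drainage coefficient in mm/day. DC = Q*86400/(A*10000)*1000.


DC = Q * 86400 / (A * 10000) * 1000
DC = 0.043 * 86400 / (401 * 10000) * 1000
DC = 3715200.0000 / 4010000

0.9265 mm/day


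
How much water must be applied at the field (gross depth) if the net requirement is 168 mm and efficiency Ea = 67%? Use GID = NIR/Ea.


Ea = 67% = 0.67
GID = NIR / Ea = 168 / 0.67 = 250.7463 mm

250.7463 mm


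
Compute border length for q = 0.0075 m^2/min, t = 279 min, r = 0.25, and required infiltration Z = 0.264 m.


L = q*t/((1+r)*Z)
L = 0.0075*279/((1+0.25)*0.264)
L = 2.0925/0.33

6.3409 m


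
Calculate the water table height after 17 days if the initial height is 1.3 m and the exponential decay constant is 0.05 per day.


m = m0 * exp(-k*t)
m = 1.3 * exp(-0.05 * 17)
m = 1.3 * exp(-0.8500)

0.5556 m


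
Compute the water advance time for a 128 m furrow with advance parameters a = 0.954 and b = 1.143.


t = (L/a)^(1/b)
t = (128/0.954)^(1/1.143)
t = 134.171908^(1/1.143)

72.6894 min


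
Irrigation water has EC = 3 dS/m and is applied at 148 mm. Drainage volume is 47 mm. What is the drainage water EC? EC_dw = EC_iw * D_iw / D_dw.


EC_dw = EC_iw * D_iw / D_dw
EC_dw = 3 * 148 / 47
EC_dw = 444 / 47

9.4468 dS/m


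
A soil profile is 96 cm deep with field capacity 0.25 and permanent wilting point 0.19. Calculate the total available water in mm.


AWC = (FC - PWP) * d * 10
AWC = (0.25 - 0.19) * 96 * 10
AWC = 0.0600 * 96 * 10

57.6000 mm


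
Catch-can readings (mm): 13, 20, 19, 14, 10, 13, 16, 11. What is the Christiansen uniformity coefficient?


mean = 14.500000 mm
MAD = 2.875000 mm
CU = (1 - 2.875000/14.500000)*100

80.1724 %


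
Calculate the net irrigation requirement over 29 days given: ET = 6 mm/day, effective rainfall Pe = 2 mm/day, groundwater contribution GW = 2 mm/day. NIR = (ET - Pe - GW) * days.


Daily deficit = ET - Pe - GW = 6 - 2 - 2 = 2 mm/day
NIR = 2 * 29 = 58 mm

58.0000 mm


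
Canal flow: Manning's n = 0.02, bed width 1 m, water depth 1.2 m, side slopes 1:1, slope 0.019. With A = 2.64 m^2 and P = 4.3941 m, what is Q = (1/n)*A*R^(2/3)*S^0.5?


R = A/P = 2.64/4.3941 = 0.600806
Q = (1/0.02) * 2.64 * 0.600806^(2/3) * 0.019^0.5

12.9551 m^3/s


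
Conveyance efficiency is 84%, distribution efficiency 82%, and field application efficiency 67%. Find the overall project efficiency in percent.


Ec = 0.84, Eb = 0.82, Ea = 0.67
E = 0.84 * 0.82 * 0.67 * 100 = 46.1496%

46.1496 %


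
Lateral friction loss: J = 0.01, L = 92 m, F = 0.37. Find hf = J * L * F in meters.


hf = J * L * F = 0.01 * 92 * 0.37 = 0.3404 m

0.3404 m


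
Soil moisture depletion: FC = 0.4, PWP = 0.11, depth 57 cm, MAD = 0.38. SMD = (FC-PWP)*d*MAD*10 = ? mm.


SMD = (FC - PWP) * d * MAD * 10
SMD = (0.4 - 0.11) * 57 * 0.38 * 10
SMD = 0.2900 * 57 * 0.38 * 10

62.8140 mm


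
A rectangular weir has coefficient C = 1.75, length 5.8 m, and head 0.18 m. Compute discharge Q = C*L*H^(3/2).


Q = C * L * H^(3/2) = 1.75 * 5.8 * 0.18^1.5 = 1.75 * 5.8 * 0.076368

0.7751 m^3/s


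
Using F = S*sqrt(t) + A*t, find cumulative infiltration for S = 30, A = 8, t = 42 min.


F = S*sqrt(t) + A*t
F = 30*sqrt(42) + 8*42
F = 30*6.480741 + 336

530.4222 mm


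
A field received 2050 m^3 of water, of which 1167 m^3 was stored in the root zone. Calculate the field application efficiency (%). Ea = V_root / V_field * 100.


Ea = V_root / V_field * 100 = 1167 / 2050 * 100 = 56.9268%

56.9268 %


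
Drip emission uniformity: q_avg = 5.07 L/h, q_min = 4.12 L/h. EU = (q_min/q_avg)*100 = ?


EU = (q_min/q_avg)*100 = (4.12/5.07)*100 = 81.2623%

81.2623 %


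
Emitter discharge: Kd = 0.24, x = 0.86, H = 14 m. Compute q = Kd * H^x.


q = Kd * H^x = 0.24 * 14^0.86 = 0.24 * 9.675426

2.3221 L/h


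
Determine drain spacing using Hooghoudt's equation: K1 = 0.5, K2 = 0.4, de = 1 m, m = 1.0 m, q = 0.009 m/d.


S^2 = 8*K2*de*m/q + 4*K1*m^2/q
S^2 = 8*0.4*1*1.0/0.009 + 4*0.5*1.0^2/0.009
S = sqrt(577.7778)

24.0370 m


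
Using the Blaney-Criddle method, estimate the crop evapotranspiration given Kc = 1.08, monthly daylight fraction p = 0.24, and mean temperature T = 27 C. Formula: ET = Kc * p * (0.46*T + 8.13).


ET = Kc * p * (0.46*T + 8.13)
ET = 1.08 * 0.24 * (0.46*27 + 8.13)
ET = 1.08 * 0.24 * 20.5500

5.3266 mm/day


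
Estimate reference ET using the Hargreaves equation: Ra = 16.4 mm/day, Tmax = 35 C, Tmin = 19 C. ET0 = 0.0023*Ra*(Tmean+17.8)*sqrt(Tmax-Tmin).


Tmean = (Tmax + Tmin)/2 = (35 + 19)/2 = 27.0
ET0 = 0.0023 * 16.4 * (27.0 + 17.8) * sqrt(35 - 19)
ET0 = 0.0023 * 16.4 * 44.8 * 4.000000

6.7594 mm/day


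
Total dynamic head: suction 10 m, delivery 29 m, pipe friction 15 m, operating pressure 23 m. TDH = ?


TDH = Hs + Hd + hf + Hp = 10 + 29 + 15 + 23 = 77

77 m


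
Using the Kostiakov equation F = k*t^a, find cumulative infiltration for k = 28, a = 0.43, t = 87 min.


F = k * t^a = 28 * 87^0.43
F = 28 * 6.823281

191.0519 mm


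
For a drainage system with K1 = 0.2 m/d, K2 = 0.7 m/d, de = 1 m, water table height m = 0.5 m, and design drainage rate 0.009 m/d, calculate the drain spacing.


S^2 = 8*K2*de*m/q + 4*K1*m^2/q
S^2 = 8*0.7*1*0.5/0.009 + 4*0.2*0.5^2/0.009
S = sqrt(333.3333)

18.2574 m


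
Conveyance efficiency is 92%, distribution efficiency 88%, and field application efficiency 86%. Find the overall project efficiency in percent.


Ec = 0.92, Eb = 0.88, Ea = 0.86
E = 0.92 * 0.88 * 0.86 * 100 = 69.6256%

69.6256 %


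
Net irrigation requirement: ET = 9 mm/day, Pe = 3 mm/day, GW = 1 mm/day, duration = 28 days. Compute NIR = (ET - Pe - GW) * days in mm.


Daily deficit = ET - Pe - GW = 9 - 3 - 1 = 5 mm/day
NIR = 5 * 28 = 140 mm

140.0000 mm


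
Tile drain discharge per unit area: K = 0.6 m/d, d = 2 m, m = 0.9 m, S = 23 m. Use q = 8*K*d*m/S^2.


q = 8*K*d*m/S^2
q = 8*0.6*2*0.9/23^2
q = 8.6400 / 529

0.0163 m/d


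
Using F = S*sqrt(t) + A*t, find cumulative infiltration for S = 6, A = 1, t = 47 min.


F = S*sqrt(t) + A*t
F = 6*sqrt(47) + 1*47
F = 6*6.855655 + 47

88.1339 mm


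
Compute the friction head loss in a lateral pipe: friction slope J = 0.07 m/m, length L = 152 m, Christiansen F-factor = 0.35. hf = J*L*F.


hf = J * L * F = 0.07 * 152 * 0.35 = 3.7240 m

3.7240 m


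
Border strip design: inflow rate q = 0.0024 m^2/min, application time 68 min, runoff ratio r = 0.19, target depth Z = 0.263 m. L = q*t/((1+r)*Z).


L = q*t/((1+r)*Z)
L = 0.0024*68/((1+0.19)*0.263)
L = 0.1632/0.31297

0.5215 m


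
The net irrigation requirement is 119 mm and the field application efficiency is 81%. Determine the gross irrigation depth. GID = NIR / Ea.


Ea = 81% = 0.81
GID = NIR / Ea = 119 / 0.81 = 146.9136 mm

146.9136 mm


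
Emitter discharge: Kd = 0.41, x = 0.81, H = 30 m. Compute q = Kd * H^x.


q = Kd * H^x = 0.41 * 30^0.81 = 0.41 * 15.720567

6.4454 L/h


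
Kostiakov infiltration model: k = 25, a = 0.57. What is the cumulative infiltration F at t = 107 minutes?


F = k * t^a = 25 * 107^0.57
F = 25 * 14.346592

358.6648 mm


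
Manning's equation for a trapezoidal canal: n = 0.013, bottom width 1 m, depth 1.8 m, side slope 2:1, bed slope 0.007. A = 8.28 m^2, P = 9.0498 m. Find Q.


R = A/P = 8.28/9.0498 = 0.914937
Q = (1/0.013) * 8.28 * 0.914937^(2/3) * 0.007^0.5

50.2223 m^3/s


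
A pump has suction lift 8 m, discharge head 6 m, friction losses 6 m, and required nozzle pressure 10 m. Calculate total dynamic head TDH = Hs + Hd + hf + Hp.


TDH = Hs + Hd + hf + Hp = 8 + 6 + 6 + 10 = 30

30 m


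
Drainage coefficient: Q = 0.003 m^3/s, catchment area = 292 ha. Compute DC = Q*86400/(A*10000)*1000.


DC = Q * 86400 / (A * 10000) * 1000
DC = 0.003 * 86400 / (292 * 10000) * 1000
DC = 259200.0000 / 2920000

0.0888 mm/day


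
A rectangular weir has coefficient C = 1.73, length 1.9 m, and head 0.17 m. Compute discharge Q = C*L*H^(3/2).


Q = C * L * H^(3/2) = 1.73 * 1.9 * 0.17^1.5 = 1.73 * 1.9 * 0.070093

0.2304 m^3/s


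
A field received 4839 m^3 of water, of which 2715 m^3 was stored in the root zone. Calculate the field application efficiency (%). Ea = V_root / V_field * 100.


Ea = V_root / V_field * 100 = 2715 / 4839 * 100 = 56.1066%

56.1066 %


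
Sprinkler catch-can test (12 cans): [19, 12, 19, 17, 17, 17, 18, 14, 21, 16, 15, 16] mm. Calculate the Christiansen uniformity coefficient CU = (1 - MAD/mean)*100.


mean = 16.750000 mm
MAD = 1.791667 mm
CU = (1 - 1.791667/16.750000)*100

89.3035 %


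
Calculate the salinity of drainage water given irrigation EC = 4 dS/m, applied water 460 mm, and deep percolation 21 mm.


EC_dw = EC_iw * D_iw / D_dw
EC_dw = 4 * 460 / 21
EC_dw = 1840 / 21

87.6190 dS/m


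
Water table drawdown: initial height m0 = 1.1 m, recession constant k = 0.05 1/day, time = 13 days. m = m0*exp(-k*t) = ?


m = m0 * exp(-k*t)
m = 1.1 * exp(-0.05 * 13)
m = 1.1 * exp(-0.6500)

0.5743 m


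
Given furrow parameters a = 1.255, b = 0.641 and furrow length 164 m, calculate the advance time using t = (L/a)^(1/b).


t = (L/a)^(1/b)
t = (164/1.255)^(1/0.641)
t = 130.677291^(1/0.641)

2001.7242 min


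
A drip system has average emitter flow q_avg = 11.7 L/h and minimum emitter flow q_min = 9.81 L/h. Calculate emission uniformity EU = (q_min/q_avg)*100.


EU = (q_min/q_avg)*100 = (9.81/11.7)*100 = 83.8462%

83.8462 %


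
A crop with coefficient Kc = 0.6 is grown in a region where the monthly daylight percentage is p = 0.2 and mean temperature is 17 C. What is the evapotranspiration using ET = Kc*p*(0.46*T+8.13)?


ET = Kc * p * (0.46*T + 8.13)
ET = 0.6 * 0.2 * (0.46*17 + 8.13)
ET = 0.6 * 0.2 * 15.9500

1.9140 mm/day


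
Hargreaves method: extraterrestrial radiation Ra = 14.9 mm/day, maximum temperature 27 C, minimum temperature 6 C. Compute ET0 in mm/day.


Tmean = (Tmax + Tmin)/2 = (27 + 6)/2 = 16.5
ET0 = 0.0023 * 14.9 * (16.5 + 17.8) * sqrt(27 - 6)
ET0 = 0.0023 * 14.9 * 34.3 * 4.582576

5.3866 mm/day


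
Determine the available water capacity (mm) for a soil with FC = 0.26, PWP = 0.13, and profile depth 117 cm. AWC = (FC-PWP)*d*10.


AWC = (FC - PWP) * d * 10
AWC = (0.26 - 0.13) * 117 * 10
AWC = 0.1300 * 117 * 10

152.1000 mm


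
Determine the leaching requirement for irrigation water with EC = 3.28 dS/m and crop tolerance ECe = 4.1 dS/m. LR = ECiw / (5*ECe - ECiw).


LR = ECiw / (5*ECe - ECiw)
LR = 3.28 / (5*4.1 - 3.28)
LR = 3.28 / 17.2200

0.1905


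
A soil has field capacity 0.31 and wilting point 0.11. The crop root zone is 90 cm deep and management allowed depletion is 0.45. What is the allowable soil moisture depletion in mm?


SMD = (FC - PWP) * d * MAD * 10
SMD = (0.31 - 0.11) * 90 * 0.45 * 10
SMD = 0.2000 * 90 * 0.45 * 10

81.0000 mm


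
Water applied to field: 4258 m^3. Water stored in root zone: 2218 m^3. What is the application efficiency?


Ea = V_root / V_field * 100 = 2218 / 4258 * 100 = 52.0902%

52.0902 %


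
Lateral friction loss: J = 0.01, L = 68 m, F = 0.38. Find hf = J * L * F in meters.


hf = J * L * F = 0.01 * 68 * 0.38 = 0.2584 m

0.2584 m


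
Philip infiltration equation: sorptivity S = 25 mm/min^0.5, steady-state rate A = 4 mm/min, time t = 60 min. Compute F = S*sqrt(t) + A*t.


F = S*sqrt(t) + A*t
F = 25*sqrt(60) + 4*60
F = 25*7.745967 + 240

433.6492 mm


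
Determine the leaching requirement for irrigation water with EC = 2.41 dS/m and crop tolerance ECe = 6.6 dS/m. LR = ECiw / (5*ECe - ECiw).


LR = ECiw / (5*ECe - ECiw)
LR = 2.41 / (5*6.6 - 2.41)
LR = 2.41 / 30.5900

0.0788


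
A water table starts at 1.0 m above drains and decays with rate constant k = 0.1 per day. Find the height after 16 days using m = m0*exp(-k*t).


m = m0 * exp(-k*t)
m = 1.0 * exp(-0.1 * 16)
m = 1.0 * exp(-1.6000)

0.2019 m


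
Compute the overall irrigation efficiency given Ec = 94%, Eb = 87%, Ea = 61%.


Ec = 0.94, Eb = 0.87, Ea = 0.61
E = 0.94 * 0.87 * 0.61 * 100 = 49.8858%

49.8858 %


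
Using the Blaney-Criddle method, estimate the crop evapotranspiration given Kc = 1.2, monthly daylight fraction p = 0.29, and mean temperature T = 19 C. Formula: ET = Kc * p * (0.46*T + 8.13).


ET = Kc * p * (0.46*T + 8.13)
ET = 1.2 * 0.29 * (0.46*19 + 8.13)
ET = 1.2 * 0.29 * 16.8700

5.8708 mm/day


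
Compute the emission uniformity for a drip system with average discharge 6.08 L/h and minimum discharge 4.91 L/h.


EU = (q_min/q_avg)*100 = (4.91/6.08)*100 = 80.7566%

80.7566 %


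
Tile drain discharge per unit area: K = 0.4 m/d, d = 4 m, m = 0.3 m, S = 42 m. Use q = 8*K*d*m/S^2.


q = 8*K*d*m/S^2
q = 8*0.4*4*0.3/42^2
q = 3.8400 / 1764

0.0022 m/d


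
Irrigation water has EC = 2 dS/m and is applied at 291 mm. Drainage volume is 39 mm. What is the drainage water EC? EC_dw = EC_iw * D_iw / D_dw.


EC_dw = EC_iw * D_iw / D_dw
EC_dw = 2 * 291 / 39
EC_dw = 582 / 39

14.9231 dS/m


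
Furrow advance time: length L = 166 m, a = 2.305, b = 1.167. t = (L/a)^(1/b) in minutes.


t = (L/a)^(1/b)
t = (166/2.305)^(1/1.167)
t = 72.017354^(1/1.167)

39.0512 min


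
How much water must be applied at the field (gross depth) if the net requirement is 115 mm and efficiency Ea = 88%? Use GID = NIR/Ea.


Ea = 88% = 0.88
GID = NIR / Ea = 115 / 0.88 = 130.6818 mm

130.6818 mm


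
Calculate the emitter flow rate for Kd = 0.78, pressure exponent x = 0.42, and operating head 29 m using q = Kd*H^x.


q = Kd * H^x = 0.78 * 29^0.42 = 0.78 * 4.113459

3.2085 L/h


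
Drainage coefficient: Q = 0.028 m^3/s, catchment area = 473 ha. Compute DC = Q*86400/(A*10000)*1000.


DC = Q * 86400 / (A * 10000) * 1000
DC = 0.028 * 86400 / (473 * 10000) * 1000
DC = 2419200.0000 / 4730000

0.5115 mm/day


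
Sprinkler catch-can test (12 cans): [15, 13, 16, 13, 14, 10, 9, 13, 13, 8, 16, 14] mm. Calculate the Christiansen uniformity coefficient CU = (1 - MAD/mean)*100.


mean = 12.833333 mm
MAD = 1.916667 mm
CU = (1 - 1.916667/12.833333)*100

85.0649 %
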